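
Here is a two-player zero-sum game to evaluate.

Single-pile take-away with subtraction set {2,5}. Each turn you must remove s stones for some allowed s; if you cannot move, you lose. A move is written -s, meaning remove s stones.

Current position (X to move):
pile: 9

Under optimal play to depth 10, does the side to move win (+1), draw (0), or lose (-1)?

value(9, X) = +1

[9] X move#1: -2:+1/7*, -5:+1/4
[7] O move#2: -2:-1/5*, -5:-1/2
[5] X move#3: -2:-1/3, -5:+1/0*
[0] end (terminal -1, O#4); searched 9 to 10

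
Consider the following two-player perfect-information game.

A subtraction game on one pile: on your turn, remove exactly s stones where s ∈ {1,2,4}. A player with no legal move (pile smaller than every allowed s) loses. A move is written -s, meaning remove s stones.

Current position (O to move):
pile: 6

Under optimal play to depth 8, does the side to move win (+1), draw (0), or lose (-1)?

value(6, O) = -1

p1 O@[6]: -1[5]-1* -2[4]-1 -4[2]-1
p2 X@[5]: -1[4]-1 -2[3]+1* -4[1]-1
p3 O@[3]: -1[2]-1* -2[1]-1
p4 X@[2]: -1[1]-1 -2[0]+1*
p5 O@[0] terminal -1; root [6] d8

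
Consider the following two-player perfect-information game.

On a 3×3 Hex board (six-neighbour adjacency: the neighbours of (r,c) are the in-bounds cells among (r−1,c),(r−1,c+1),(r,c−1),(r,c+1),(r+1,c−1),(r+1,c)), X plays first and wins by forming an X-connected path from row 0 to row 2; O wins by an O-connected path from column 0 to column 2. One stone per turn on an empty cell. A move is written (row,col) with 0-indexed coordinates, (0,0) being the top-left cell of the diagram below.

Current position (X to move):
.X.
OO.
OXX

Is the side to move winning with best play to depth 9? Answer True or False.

X winning at [.X./OO./OXX]: False

ply 1, X at .X./OO./OXX | (0,0)=-1→XX./OO./OXX*; (0,2)=-1→.XX/OO./OXX; (1,2)=-1→.X./OOX/OXX
ply 2, O at XX./OO./OXX | (0,2)=+1→XXO/OO./OXX*; (1,2)=+1→XX./OOO/OXX
ply 3: XXO/OO./OXX is terminal -1 (X); from .X./OO./OXX depth 9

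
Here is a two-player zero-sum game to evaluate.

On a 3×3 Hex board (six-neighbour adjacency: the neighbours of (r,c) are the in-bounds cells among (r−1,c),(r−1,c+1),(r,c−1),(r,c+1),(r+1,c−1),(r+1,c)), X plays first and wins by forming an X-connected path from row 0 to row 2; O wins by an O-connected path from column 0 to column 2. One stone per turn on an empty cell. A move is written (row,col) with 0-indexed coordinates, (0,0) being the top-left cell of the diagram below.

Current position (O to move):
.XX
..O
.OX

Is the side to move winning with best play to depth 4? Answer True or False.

O winning at [.XX/..O/.OX]: True

ply 1, O at .XX/..O/.OX | (0,0)=-1→OXX/..O/.OX; (1,0)=+1→.XX/O.O/.OX*; (1,1)=+1→.XX/.OO/.OX; (2,0)=+1→.XX/..O/OOX
ply 2, X at .XX/O.O/.OX | (0,0)=-1→XXX/O.O/.OX*; (1,1)=-1→.XX/OXO/.OX; (2,0)=-1→.XX/O.O/XOX
ply 3, O at XXX/O.O/.OX | (1,1)=+1→XXX/OOO/.OX*; (2,0)=+1→XXX/O.O/OOX
ply 4: XXX/OOO/.OX is terminal -1 (X); from .XX/..O/.OX depth 4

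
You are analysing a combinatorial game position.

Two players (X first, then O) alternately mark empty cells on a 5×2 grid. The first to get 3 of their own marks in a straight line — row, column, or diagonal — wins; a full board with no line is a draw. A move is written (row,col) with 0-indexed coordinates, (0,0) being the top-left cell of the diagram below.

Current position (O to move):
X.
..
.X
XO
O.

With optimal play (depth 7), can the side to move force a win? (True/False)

O winning at [X./../.X/XO/O.]: False

[X./../.X/XO/O.] O move#1: (0,1):+0/XO/../.X/XO/O.*, (1,0):+0/X./O./.X/XO/O., (1,1):+0/X./.O/.X/XO/O., (2,0):+0/X./../OX/XO/O., (4,1):+0/X./../.X/XO/OO
[XO/../.X/XO/O.] X move#2: (1,0):+0/XO/X./.X/XO/O.*, (1,1):+0/XO/.X/.X/XO/O., (2,0):+0/XO/../XX/XO/O., (4,1):+0/XO/../.X/XO/OX
[XO/X./.X/XO/O.] O move#3: (1,1):-1/XO/XO/.X/XO/O., (2,0):+0/XO/X./OX/XO/O.*, (4,1):-1/XO/X./.X/XO/OO
[XO/X./OX/XO/O.] X move#4: (1,1):+0/XO/XX/OX/XO/O.*, (4,1):+0/XO/X./OX/XO/OX
[XO/XX/OX/XO/O.] O move#5: (4,1):+0/XO/XX/OX/XO/OO*
[XO/XX/OX/XO/OO] end (terminal +0, X#6); searched X./../.X/XO/O. to 7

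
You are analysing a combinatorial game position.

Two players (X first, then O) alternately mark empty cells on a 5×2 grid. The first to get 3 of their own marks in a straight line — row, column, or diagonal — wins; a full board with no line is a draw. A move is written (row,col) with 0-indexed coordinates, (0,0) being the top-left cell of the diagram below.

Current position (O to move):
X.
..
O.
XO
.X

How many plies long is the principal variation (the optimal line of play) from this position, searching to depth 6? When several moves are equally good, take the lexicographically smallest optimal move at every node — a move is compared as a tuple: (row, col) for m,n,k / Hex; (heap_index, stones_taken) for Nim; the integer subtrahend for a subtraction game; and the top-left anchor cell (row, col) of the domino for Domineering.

[X./../O./XO/.X] O move#1: (0,1):+0/XO/../O./XO/.X*, (1,0):+0/X./O./O./XO/.X, (1,1):+0/X./.O/O./XO/.X, (2,1):+0/X./../OO/XO/.X, (4,0):+0/X./../O./XO/OX
[XO/../O./XO/.X] X move#2: (1,0):+0/XO/X./O./XO/.X*, (1,1):+0/XO/.X/O./XO/.X, (2,1):+0/XO/../OX/XO/.X, (4,0):+0/XO/../O./XO/XX
[XO/X./O./XO/.X] O move#3: (1,1):+0/XO/XO/O./XO/.X*, (2,1):+0/XO/X./OO/XO/.X, (4,0):+0/XO/X./O./XO/OX
[XO/XO/O./XO/.X] X move#4: (2,1):+0/XO/XO/OX/XO/.X*, (4,0):-1/XO/XO/O./XO/XX
[XO/XO/OX/XO/.X] O move#5: (4,0):+0/XO/XO/OX/XO/OX*
[XO/XO/OX/XO/OX] end (terminal +0, X#6); searched X./../O./XO/.X to 6

PV length from [X./../O./XO/.X]: 5 plies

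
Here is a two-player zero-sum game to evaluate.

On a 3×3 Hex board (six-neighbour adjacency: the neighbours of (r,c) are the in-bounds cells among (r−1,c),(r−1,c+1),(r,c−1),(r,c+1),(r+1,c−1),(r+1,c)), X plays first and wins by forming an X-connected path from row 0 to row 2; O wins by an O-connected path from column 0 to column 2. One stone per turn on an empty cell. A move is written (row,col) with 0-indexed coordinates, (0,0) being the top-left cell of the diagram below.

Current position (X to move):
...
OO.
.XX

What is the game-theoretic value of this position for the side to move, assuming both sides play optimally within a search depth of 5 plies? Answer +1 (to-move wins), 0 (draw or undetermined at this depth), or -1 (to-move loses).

p1 X@[.../OO./.XX]: (0,0)[X../OO./.XX]-1* (0,1)[.X./OO./.XX]-1 (0,2)[..X/OO./.XX]-1 (1,2)[.../OOX/.XX]-1 (2,0)[.../OO./XXX]-1
p2 O@[X../OO./.XX]: (0,1)[XO./OO./.XX]+1* (0,2)[X.O/OO./.XX]+1 (1,2)[X../OOO/.XX]+1 (2,0)[X../OO./OXX]+1
p3 X@[XO./OO./.XX]: (0,2)[XOX/OO./.XX]-1* (1,2)[XO./OOX/.XX]-1 (2,0)[XO./OO./XXX]-1
p4 O@[XOX/OO./.XX]: (1,2)[XOX/OOO/.XX]+1* (2,0)[XOX/OO./OXX]-1
p5 X@[XOX/OOO/.XX] terminal -1; root [.../OO./.XX] d5

value(.../OO./.XX, X) = -1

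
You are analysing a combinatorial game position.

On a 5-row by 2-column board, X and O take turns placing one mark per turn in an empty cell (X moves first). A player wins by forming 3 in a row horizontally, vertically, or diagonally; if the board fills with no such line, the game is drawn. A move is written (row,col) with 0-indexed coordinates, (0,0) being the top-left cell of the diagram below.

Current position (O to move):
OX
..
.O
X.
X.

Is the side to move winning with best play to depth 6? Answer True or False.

O winning at [OX/../.O/X./X.]: True

p1 O@[OX/../.O/X./X.]: (1,0)[OX/O./.O/X./X.]-1 (1,1)[OX/.O/.O/X./X.]-1 (2,0)[OX/../OO/X./X.]+1* (3,1)[OX/../.O/XO/X.]-1 (4,1)[OX/../.O/X./XO]-1
p2 X@[OX/../OO/X./X.]: (1,0)[OX/X./OO/X./X.]-1* (1,1)[OX/.X/OO/X./X.]-1 (3,1)[OX/../OO/XX/X.]-1 (4,1)[OX/../OO/X./XX]-1
p3 O@[OX/X./OO/X./X.]: (1,1)[OX/XO/OO/X./X.]+0 (3,1)[OX/X./OO/XO/X.]+1* (4,1)[OX/X./OO/X./XO]+0
p4 X@[OX/X./OO/XO/X.]: (1,1)[OX/XX/OO/XO/X.]-1* (4,1)[OX/X./OO/XO/XX]-1
p5 O@[OX/XX/OO/XO/X.]: (4,1)[OX/XX/OO/XO/XO]+1*
p6 X@[OX/XX/OO/XO/XO] terminal -1; root [OX/../.O/X./X.] d6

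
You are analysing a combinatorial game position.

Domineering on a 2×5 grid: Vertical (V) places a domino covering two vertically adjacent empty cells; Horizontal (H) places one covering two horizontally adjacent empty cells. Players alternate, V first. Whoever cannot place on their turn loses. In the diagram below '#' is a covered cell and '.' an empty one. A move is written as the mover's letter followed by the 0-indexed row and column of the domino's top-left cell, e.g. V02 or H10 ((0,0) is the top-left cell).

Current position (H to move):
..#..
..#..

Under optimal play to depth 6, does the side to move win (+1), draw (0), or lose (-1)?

value(..#../..#.., H) = -1

[..#../..#..] H move#1: H00:-1/###../..#..*, H03:-1/..###/..#.., H10:-1/..#../###.., H13:-1/..#../..###
[###../..#..] V move#2: V03:+1/####./..##.*, V04:+1/###.#/..#.#
[####./..##.] H move#3: H10:-1/####./####.*
[####./####.] V move#4: V04:+1/#####/#####*
[#####/#####] end (terminal -1, H#5); searched ..#../..#.. to 6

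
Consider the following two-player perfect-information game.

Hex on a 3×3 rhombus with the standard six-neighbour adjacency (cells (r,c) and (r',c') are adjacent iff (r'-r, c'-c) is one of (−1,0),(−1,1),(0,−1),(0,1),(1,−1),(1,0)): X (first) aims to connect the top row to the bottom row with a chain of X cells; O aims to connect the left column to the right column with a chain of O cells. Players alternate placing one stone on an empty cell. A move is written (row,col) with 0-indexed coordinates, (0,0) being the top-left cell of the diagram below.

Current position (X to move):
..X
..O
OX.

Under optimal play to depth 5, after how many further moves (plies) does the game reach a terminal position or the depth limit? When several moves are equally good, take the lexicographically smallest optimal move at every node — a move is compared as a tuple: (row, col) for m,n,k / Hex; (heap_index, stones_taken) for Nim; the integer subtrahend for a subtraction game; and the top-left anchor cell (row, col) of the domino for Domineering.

PV length from [..X/..O/OX.]: 1 ply

ply 1, X at ..X/..O/OX. | (0,0)=-1→X.X/..O/OX.; (0,1)=-1→.XX/..O/OX.; (1,0)=-1→..X/X.O/OX.; (1,1)=+1→..X/.XO/OX.*; (2,2)=-1→..X/..O/OXX
ply 2: ..X/.XO/OX. is terminal -1 (O); from ..X/..O/OX. depth 5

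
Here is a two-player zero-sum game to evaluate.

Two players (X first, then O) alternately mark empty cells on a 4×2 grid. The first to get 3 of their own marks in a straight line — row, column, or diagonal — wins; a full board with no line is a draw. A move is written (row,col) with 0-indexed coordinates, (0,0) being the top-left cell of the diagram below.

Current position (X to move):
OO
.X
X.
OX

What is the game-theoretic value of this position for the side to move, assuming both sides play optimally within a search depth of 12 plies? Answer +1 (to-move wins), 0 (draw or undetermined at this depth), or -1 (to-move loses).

value(OO/.X/X./OX, X) = +1

p1 X@[OO/.X/X./OX]: (1,0)[OO/XX/X./OX]+0 (2,1)[OO/.X/XX/OX]+1*
p2 O@[OO/.X/XX/OX] terminal -1; root [OO/.X/X./OX] d12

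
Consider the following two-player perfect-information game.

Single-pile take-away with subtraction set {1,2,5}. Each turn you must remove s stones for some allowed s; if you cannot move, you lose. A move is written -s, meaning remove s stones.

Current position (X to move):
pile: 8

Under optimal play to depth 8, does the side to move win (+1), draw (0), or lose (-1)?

value(8, X) = +1

p1 X@[8]: -1[7]-1 -2[6]+1* -5[3]+1
p2 O@[6]: -1[5]-1* -2[4]-1 -5[1]-1
p3 X@[5]: -1[4]-1 -2[3]+1* -5[0]+1
p4 O@[3]: -1[2]-1* -2[1]-1
p5 X@[2]: -1[1]-1 -2[0]+1*
p6 O@[0] terminal -1; root [8] d8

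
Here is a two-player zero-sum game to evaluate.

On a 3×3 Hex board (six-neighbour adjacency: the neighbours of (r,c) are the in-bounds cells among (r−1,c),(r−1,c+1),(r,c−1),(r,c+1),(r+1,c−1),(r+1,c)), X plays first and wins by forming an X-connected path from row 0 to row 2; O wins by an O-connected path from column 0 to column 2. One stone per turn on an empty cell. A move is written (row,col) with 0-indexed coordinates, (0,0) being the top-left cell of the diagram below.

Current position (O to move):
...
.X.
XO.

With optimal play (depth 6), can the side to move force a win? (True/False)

ply 1, O at .../.X./XO. | (0,0)=-1→O../.X./XO.*; (0,1)=-1→.O./.X./XO.; (0,2)=-1→..O/.X./XO.; (1,0)=-1→.../OX./XO.; (1,2)=-1→.../.XO/XO.; (2,2)=-1→.../.X./XOO
ply 2, X at O../.X./XO. | (0,1)=+1→OX./.X./XO.*; (0,2)=+1→O.X/.X./XO.; (1,0)=+1→O../XX./XO.; (1,2)=+1→O../.XX/XO.; (2,2)=+1→O../.X./XOX
ply 3: OX./.X./XO. is terminal -1 (O); from .../.X./XO. depth 6

O winning at [.../.X./XO.]: False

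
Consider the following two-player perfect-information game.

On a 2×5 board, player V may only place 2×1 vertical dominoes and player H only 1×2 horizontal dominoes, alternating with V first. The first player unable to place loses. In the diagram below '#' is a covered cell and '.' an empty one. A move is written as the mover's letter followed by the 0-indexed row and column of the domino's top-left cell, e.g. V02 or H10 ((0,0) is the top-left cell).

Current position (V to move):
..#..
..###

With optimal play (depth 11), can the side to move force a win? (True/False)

p1 V@[..#../..###]: V00[#.#../#.###]+1* V01[.##../.####]+1
p2 H@[#.#../#.###]: H03[#.###/#.###]-1*
p3 V@[#.###/#.###]: V01[#####/#####]+1*
p4 H@[#####/#####] terminal -1; root [..#../..###] d11

V winning at [..#../..###]: True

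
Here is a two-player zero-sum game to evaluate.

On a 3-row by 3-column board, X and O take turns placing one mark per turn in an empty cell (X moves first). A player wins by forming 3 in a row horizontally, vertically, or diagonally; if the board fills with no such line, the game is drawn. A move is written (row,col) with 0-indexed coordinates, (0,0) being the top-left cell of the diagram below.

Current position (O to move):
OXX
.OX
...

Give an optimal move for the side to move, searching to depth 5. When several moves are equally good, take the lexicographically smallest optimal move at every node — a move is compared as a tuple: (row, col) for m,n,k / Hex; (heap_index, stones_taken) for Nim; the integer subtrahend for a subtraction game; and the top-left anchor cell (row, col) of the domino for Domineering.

O's best at [OXX/.OX/...]: (2,2)

[OXX/.OX/...] O move#1: (1,0):-1/OXX/OOX/..., (2,0):-1/OXX/.OX/O.., (2,1):-1/OXX/.OX/.O., (2,2):+1/OXX/.OX/..O*
[OXX/.OX/..O] end (terminal -1, X#2); searched OXX/.OX/... to 5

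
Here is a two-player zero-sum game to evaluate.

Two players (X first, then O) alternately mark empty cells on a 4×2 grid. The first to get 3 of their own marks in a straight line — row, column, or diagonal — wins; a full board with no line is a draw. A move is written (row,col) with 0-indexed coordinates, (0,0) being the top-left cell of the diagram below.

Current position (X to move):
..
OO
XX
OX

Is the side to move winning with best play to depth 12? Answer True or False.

X winning at [../OO/XX/OX]: False

ply 1, X at ../OO/XX/OX | (0,0)=+0→X./OO/XX/OX*; (0,1)=+0→.X/OO/XX/OX
ply 2, O at X./OO/XX/OX | (0,1)=+0→XO/OO/XX/OX*
ply 3: XO/OO/XX/OX is terminal +0 (X); from ../OO/XX/OX depth 12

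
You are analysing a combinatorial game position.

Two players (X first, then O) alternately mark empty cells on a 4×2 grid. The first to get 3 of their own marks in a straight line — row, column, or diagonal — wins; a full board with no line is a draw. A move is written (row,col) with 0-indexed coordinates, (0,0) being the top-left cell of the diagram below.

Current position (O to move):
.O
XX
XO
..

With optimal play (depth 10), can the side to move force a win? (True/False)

O winning at [.O/XX/XO/..]: False

ply 1, O at .O/XX/XO/.. | (0,0)=-1→OO/XX/XO/..*; (3,0)=-1→.O/XX/XO/O.; (3,1)=-1→.O/XX/XO/.O
ply 2, X at OO/XX/XO/.. | (3,0)=+1→OO/XX/XO/X.*; (3,1)=+0→OO/XX/XO/.X
ply 3: OO/XX/XO/X. is terminal -1 (O); from .O/XX/XO/.. depth 10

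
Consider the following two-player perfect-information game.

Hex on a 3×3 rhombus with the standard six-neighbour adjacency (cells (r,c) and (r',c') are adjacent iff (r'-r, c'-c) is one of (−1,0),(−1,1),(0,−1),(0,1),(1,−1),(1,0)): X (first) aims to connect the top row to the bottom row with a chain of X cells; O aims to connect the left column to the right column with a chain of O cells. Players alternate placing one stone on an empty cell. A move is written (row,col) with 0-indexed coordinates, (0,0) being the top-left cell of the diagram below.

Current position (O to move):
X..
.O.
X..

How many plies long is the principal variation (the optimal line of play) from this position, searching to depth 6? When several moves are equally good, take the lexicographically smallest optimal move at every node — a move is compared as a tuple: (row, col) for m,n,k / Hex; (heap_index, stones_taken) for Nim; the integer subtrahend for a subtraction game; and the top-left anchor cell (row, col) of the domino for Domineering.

p1 O@[X../.O./X..]: (0,1)[XO./.O./X..]-1 (0,2)[X.O/.O./X..]-1 (1,0)[X../OO./X..]+1* (1,2)[X../.OO/X..]-1 (2,1)[X../.O./XO.]-1 (2,2)[X../.O./X.O]-1
p2 X@[X../OO./X..]: (0,1)[XX./OO./X..]-1* (0,2)[X.X/OO./X..]-1 (1,2)[X../OOX/X..]-1 (2,1)[X../OO./XX.]-1 (2,2)[X../OO./X.X]-1
p3 O@[XX./OO./X..]: (0,2)[XXO/OO./X..]+1* (1,2)[XX./OOO/X..]+1 (2,1)[XX./OO./XO.]+1 (2,2)[XX./OO./X.O]+1
p4 X@[XXO/OO./X..] terminal -1; root [X../.O./X..] d6

PV length from [X../.O./X..]: 3 plies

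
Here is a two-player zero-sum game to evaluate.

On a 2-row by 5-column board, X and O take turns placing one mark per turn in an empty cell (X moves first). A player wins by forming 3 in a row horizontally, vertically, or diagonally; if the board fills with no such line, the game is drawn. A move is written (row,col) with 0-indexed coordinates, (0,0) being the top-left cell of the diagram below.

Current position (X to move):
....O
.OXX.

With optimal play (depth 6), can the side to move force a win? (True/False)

p1 X@[....O/.OXX.]: (0,0)[X...O/.OXX.]+0 (0,1)[.X..O/.OXX.]+1* (0,2)[..X.O/.OXX.]+1 (0,3)[...XO/.OXX.]+0 (1,0)[....O/XOXX.]+0 (1,4)[....O/.OXXX]+1
p2 O@[.X..O/.OXX.]: (0,0)[OX..O/.OXX.]-1* (0,2)[.XO.O/.OXX.]-1 (0,3)[.X.OO/.OXX.]-1 (1,0)[.X..O/OOXX.]-1 (1,4)[.X..O/.OXXO]-1
p3 X@[OX..O/.OXX.]: (0,2)[OXX.O/.OXX.]+1* (0,3)[OX.XO/.OXX.]+1 (1,0)[OX..O/XOXX.]+0 (1,4)[OX..O/.OXXX]+1
p4 O@[OXX.O/.OXX.]: (0,3)[OXXOO/.OXX.]-1* (1,0)[OXX.O/OOXX.]-1 (1,4)[OXX.O/.OXXO]-1
p5 X@[OXXOO/.OXX.]: (1,0)[OXXOO/XOXX.]+0 (1,4)[OXXOO/.OXXX]+1*
p6 O@[OXXOO/.OXXX] terminal -1; root [....O/.OXX.] d6

X winning at [....O/.OXX.]: True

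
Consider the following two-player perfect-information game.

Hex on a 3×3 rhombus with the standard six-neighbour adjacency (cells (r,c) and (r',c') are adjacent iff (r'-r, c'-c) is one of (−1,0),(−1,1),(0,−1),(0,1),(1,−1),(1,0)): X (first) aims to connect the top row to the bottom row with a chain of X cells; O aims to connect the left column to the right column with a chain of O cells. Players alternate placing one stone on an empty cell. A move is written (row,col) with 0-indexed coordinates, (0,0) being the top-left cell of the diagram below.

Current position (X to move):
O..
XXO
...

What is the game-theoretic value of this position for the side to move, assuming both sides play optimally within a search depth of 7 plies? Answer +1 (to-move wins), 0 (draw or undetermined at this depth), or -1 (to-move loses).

value(O../XXO/..., X) = +1

[O../XXO/...] X move#1: (0,1):+1/OX./XXO/...*, (0,2):+1/O.X/XXO/..., (2,0):+1/O../XXO/X.., (2,1):+1/O../XXO/.X., (2,2):+1/O../XXO/..X
[OX./XXO/...] O move#2: (0,2):-1/OXO/XXO/...*, (2,0):-1/OX./XXO/O.., (2,1):-1/OX./XXO/.O., (2,2):-1/OX./XXO/..O
[OXO/XXO/...] X move#3: (2,0):+1/OXO/XXO/X..*, (2,1):+1/OXO/XXO/.X., (2,2):+1/OXO/XXO/..X
[OXO/XXO/X..] end (terminal -1, O#4); searched O../XXO/... to 7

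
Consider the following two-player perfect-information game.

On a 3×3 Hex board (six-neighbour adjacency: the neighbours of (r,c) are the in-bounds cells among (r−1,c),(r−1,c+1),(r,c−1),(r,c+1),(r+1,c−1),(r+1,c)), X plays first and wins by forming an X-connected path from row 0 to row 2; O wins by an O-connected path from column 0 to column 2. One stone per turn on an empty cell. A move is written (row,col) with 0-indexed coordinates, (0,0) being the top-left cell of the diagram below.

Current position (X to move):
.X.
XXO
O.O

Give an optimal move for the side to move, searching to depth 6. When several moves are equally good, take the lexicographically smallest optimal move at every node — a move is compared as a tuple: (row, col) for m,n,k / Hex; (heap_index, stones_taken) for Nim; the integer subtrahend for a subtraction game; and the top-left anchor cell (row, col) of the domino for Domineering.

X's best at [.X./XXO/O.O]: (2,1)

ply 1, X at .X./XXO/O.O | (0,0)=-1→XX./XXO/O.O; (0,2)=-1→.XX/XXO/O.O; (2,1)=+1→.X./XXO/OXO*
ply 2: .X./XXO/OXO is terminal -1 (O); from .X./XXO/O.O depth 6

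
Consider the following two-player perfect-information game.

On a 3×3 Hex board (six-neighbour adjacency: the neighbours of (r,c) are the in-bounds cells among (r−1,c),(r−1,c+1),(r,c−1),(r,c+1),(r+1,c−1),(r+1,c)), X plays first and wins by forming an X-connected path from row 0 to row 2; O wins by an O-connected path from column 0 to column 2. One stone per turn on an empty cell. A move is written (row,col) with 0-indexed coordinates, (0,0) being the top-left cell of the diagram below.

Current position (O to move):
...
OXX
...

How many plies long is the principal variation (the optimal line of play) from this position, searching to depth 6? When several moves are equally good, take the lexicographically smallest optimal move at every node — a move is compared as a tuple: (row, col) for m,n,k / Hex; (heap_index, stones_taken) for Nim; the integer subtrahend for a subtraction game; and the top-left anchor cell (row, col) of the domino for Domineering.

PV length from [.../OXX/...]: 4 plies

[.../OXX/...] O move#1: (0,0):-1/O../OXX/...*, (0,1):-1/.O./OXX/..., (0,2):-1/..O/OXX/..., (2,0):-1/.../OXX/O.., (2,1):-1/.../OXX/.O., (2,2):-1/.../OXX/..O
[O../OXX/...] X move#2: (0,1):+1/OX./OXX/...*, (0,2):+1/O.X/OXX/..., (2,0):+1/O../OXX/X.., (2,1):+1/O../OXX/.X., (2,2):+1/O../OXX/..X
[OX./OXX/...] O move#3: (0,2):-1/OXO/OXX/...*, (2,0):-1/OX./OXX/O.., (2,1):-1/OX./OXX/.O., (2,2):-1/OX./OXX/..O
[OXO/OXX/...] X move#4: (2,0):+1/OXO/OXX/X..*, (2,1):+1/OXO/OXX/.X., (2,2):+1/OXO/OXX/..X
[OXO/OXX/X..] end (terminal -1, O#5); searched .../OXX/... to 6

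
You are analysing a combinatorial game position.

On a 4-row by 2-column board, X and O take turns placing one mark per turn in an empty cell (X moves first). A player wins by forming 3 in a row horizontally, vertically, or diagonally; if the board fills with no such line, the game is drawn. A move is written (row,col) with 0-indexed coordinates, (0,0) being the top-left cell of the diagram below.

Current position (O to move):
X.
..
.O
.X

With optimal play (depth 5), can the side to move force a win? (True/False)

[X./../.O/.X] O move#1: (0,1):+0/XO/../.O/.X*, (1,0):+0/X./O./.O/.X, (1,1):+0/X./.O/.O/.X, (2,0):+0/X./../OO/.X, (3,0):+0/X./../.O/OX
[XO/../.O/.X] X move#2: (1,0):-1/XO/X./.O/.X, (1,1):+0/XO/.X/.O/.X*, (2,0):-1/XO/../XO/.X, (3,0):-1/XO/../.O/XX
[XO/.X/.O/.X] O move#3: (1,0):+0/XO/OX/.O/.X*, (2,0):+0/XO/.X/OO/.X, (3,0):+0/XO/.X/.O/OX
[XO/OX/.O/.X] X move#4: (2,0):+0/XO/OX/XO/.X*, (3,0):+0/XO/OX/.O/XX
[XO/OX/XO/.X] O move#5: (3,0):+0/XO/OX/XO/OX*
[XO/OX/XO/OX] end (terminal +0, X#6); searched X./../.O/.X to 5

O winning at [X./../.O/.X]: False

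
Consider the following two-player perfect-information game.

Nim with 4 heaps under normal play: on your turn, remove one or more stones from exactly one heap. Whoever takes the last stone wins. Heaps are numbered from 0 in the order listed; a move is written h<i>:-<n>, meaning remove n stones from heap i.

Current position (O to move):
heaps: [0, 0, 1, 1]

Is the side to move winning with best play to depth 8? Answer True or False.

[(0,0,1,1)] O move#1: h2:-1:-1/(0,0,0,1)*, h3:-1:-1/(0,0,1,0)
[(0,0,0,1)] X move#2: h3:-1:+1/(0,0,0,0)*
[(0,0,0,0)] end (terminal -1, O#3); searched (0,0,1,1) to 8

O winning at [(0,0,1,1)]: False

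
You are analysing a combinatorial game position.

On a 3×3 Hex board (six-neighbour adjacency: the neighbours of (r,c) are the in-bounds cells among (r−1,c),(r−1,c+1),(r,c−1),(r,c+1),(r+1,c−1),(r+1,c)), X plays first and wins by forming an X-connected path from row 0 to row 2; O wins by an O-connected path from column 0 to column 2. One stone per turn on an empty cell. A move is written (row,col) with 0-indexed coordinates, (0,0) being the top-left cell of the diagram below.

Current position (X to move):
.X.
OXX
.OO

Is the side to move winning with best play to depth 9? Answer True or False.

X winning at [.X./OXX/.OO]: True

[.X./OXX/.OO] X move#1: (0,0):-1/XX./OXX/.OO, (0,2):-1/.XX/OXX/.OO, (2,0):+1/.X./OXX/XOO*
[.X./OXX/XOO] end (terminal -1, O#2); searched .X./OXX/.OO to 9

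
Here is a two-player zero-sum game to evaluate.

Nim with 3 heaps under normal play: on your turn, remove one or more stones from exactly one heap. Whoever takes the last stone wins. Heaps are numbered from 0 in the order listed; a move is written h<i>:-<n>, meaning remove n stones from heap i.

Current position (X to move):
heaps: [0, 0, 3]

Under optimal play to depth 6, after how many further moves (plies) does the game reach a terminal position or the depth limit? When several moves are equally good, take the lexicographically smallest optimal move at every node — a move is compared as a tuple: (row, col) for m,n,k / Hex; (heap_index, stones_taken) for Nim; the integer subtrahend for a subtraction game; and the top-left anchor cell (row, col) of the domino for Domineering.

ply 1, X at (0,0,3) | h2:-1=-1→(0,0,2); h2:-2=-1→(0,0,1); h2:-3=+1→(0,0,0)*
ply 2: (0,0,0) is terminal -1 (O); from (0,0,3) depth 6

PV length from [(0,0,3)]: 1 ply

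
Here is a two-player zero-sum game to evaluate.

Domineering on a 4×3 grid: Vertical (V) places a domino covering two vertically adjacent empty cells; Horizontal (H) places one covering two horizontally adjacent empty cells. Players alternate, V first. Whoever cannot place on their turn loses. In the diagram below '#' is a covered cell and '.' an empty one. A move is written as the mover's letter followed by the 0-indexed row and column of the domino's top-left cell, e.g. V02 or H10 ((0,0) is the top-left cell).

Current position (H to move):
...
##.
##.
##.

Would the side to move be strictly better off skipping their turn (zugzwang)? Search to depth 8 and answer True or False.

zugzwang(.../##./##./##., H) = False

p1 H@[.../##./##./##.]: H00[##./##./##./##.]-1* H01[.##/##./##./##.]-1
p2 V@[##./##./##./##.]: V02[###/###/##./##.]+1* V12[##./###/###/##.]+1 V22[##./##./###/###]+1
p3 H@[###/###/##./##.] terminal -1; root [.../##./##./##.] d8
suppose H passes — search the same position with V to move:
pass> p1 V@[.../##./##./##.]: V02[..#/###/##./##.]+1* V12[.../###/###/##.]-1 V22[.../##./###/###]-1
pass> p2 H@[..#/###/##./##.]: H00[###/###/##./##.]-1*
pass> p3 V@[###/###/##./##.]: V22[###/###/###/###]+1*
pass> p4 H@[###/###/###/###] terminal -1; root [.../##./##./##.] d8
for H: play -1, pass -1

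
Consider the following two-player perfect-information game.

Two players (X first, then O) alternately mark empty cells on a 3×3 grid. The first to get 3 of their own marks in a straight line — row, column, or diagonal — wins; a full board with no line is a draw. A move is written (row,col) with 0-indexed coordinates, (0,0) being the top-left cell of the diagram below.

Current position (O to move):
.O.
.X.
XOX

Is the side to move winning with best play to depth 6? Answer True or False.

O winning at [.O./.X./XOX]: False

ply 1, O at .O./.X./XOX | (0,0)=-1→OO./.X./XOX*; (0,2)=-1→.OO/.X./XOX; (1,0)=-1→.O./OX./XOX; (1,2)=-1→.O./.XO/XOX
ply 2, X at OO./.X./XOX | (0,2)=+1→OOX/.X./XOX*; (1,0)=-1→OO./XX./XOX; (1,2)=-1→OO./.XX/XOX
ply 3: OOX/.X./XOX is terminal -1 (O); from .O./.X./XOX depth 6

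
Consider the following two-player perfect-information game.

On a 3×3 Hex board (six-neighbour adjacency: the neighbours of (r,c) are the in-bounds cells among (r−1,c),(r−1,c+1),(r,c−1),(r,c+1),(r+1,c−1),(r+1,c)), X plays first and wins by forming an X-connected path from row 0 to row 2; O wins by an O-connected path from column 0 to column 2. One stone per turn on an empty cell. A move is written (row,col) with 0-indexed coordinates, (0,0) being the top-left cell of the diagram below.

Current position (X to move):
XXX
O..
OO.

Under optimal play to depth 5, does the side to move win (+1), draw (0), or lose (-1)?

value(XXX/O../OO., X) = -1

[XXX/O../OO.] X move#1: (1,1):-1/XXX/OX./OO.*, (1,2):-1/XXX/O.X/OO., (2,2):-1/XXX/O../OOX
[XXX/OX./OO.] O move#2: (1,2):+1/XXX/OXO/OO.*, (2,2):+1/XXX/OX./OOO
[XXX/OXO/OO.] end (terminal -1, X#3); searched XXX/O../OO. to 5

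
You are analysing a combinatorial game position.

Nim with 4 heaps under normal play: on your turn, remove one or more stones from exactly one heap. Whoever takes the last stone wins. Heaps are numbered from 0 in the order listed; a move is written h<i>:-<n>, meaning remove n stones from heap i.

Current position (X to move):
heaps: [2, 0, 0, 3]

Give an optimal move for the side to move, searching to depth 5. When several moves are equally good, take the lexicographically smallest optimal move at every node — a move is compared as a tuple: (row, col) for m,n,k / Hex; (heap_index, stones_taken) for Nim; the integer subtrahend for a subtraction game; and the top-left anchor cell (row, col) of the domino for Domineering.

X's best at [(2,0,0,3)]: h3:-1

ply 1, X at (2,0,0,3) | h0:-1=-1→(1,0,0,3); h0:-2=-1→(0,0,0,3); h3:-1=+1→(2,0,0,2)*; h3:-2=-1→(2,0,0,1); h3:-3=-1→(2,0,0,0)
ply 2, O at (2,0,0,2) | h0:-1=-1→(1,0,0,2)*; h0:-2=-1→(0,0,0,2); h3:-1=-1→(2,0,0,1); h3:-2=-1→(2,0,0,0)
ply 3, X at (1,0,0,2) | h0:-1=-1→(0,0,0,2); h3:-1=+1→(1,0,0,1)*; h3:-2=-1→(1,0,0,0)
ply 4, O at (1,0,0,1) | h0:-1=-1→(0,0,0,1)*; h3:-1=-1→(1,0,0,0)
ply 5, X at (0,0,0,1) | h3:-1=+1→(0,0,0,0)*
ply 6: (0,0,0,0) is terminal -1 (O); from (2,0,0,3) depth 5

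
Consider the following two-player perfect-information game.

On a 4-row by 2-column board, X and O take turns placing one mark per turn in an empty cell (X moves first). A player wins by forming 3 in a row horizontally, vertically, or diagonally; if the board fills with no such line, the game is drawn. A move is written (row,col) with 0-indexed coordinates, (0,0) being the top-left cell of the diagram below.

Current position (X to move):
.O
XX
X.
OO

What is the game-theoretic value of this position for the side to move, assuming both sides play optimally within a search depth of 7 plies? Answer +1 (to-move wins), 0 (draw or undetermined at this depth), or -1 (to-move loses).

value(.O/XX/X./OO, X) = +1

p1 X@[.O/XX/X./OO]: (0,0)[XO/XX/X./OO]+1* (2,1)[.O/XX/XX/OO]+0
p2 O@[XO/XX/X./OO] terminal -1; root [.O/XX/X./OO] d7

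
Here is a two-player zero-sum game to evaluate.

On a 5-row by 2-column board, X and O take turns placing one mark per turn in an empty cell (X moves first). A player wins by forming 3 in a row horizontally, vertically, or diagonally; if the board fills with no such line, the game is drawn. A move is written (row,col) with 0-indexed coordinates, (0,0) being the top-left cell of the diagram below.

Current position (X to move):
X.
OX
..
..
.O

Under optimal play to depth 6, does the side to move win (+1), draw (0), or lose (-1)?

value(X./OX/../../.O, X) = +1

p1 X@[X./OX/../../.O]: (0,1)[XX/OX/../../.O]+0 (2,0)[X./OX/X./../.O]+0 (2,1)[X./OX/.X/../.O]+1* (3,0)[X./OX/../X./.O]+0 (3,1)[X./OX/../.X/.O]+0 (4,0)[X./OX/../../XO]+0
p2 O@[X./OX/.X/../.O]: (0,1)[XO/OX/.X/../.O]-1* (2,0)[X./OX/OX/../.O]-1 (3,0)[X./OX/.X/O./.O]-1 (3,1)[X./OX/.X/.O/.O]-1 (4,0)[X./OX/.X/../OO]-1
p3 X@[XO/OX/.X/../.O]: (2,0)[XO/OX/XX/../.O]+0 (3,0)[XO/OX/.X/X./.O]+0 (3,1)[XO/OX/.X/.X/.O]+1* (4,0)[XO/OX/.X/../XO]+0
p4 O@[XO/OX/.X/.X/.O] terminal -1; root [X./OX/../../.O] d6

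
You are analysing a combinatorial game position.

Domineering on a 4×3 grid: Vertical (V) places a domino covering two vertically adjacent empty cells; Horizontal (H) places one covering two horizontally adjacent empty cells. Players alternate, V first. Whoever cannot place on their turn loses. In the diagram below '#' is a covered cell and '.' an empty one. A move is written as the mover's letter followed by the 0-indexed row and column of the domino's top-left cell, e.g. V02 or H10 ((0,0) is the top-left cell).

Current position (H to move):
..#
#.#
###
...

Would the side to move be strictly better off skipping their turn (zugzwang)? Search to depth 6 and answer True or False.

[..#/#.#/###/...] H move#1: H00:+1/###/#.#/###/...*, H30:-1/..#/#.#/###/##., H31:-1/..#/#.#/###/.##
[###/#.#/###/...] end (terminal -1, V#2); searched ..#/#.#/###/... to 6
if H skipped the turn, V would face:
~ [..#/#.#/###/...] V move#1: V01:-1/.##/###/###/...*
~ [.##/###/###/...] H move#2: H30:+1/.##/###/###/##.*, H31:+1/.##/###/###/.##
~ [.##/###/###/##.] end (terminal -1, V#3); searched ..#/#.#/###/... to 6
compare (H): move=+1 vs pass=+1

zugzwang(..#/#.#/###/..., H) = False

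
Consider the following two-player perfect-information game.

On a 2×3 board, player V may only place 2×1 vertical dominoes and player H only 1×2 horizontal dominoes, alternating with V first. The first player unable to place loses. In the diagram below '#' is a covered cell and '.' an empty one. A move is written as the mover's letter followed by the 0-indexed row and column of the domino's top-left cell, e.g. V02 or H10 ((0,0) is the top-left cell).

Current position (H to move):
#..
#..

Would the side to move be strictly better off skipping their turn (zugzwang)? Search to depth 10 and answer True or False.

zugzwang(#../#.., H) = False

p1 H@[#../#..]: H01[###/#..]+1* H11[#../###]+1
p2 V@[###/#..] terminal -1; root [#../#..] d10
pass branch (V moves first from the same position):
  | p1 V@[#../#..]: V01[##./##.]+1* V02[#.#/#.#]+1
  | p2 H@[##./##.] terminal -1; root [#../#..] d10
H moving scores +1; H passing scores -1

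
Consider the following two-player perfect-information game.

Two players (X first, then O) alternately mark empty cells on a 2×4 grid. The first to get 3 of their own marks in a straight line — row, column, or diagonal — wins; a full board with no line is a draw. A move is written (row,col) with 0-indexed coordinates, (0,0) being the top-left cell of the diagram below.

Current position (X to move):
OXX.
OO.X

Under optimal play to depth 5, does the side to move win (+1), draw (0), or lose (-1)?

value(OXX./OO.X, X) = +1

ply 1, X at OXX./OO.X | (0,3)=+1→OXXX/OO.X*; (1,2)=+0→OXX./OOXX
ply 2: OXXX/OO.X is terminal -1 (O); from OXX./OO.X depth 5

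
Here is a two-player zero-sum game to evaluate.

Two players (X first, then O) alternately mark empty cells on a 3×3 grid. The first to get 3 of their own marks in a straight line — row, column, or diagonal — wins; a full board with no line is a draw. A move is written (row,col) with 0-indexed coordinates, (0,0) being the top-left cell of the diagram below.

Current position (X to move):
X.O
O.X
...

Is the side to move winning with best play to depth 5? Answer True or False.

[X.O/O.X/...] X move#1: (0,1):+0/XXO/O.X/...*, (1,1):+0/X.O/OXX/..., (2,0):+0/X.O/O.X/X.., (2,1):+0/X.O/O.X/.X., (2,2):+0/X.O/O.X/..X
[XXO/O.X/...] O move#2: (1,1):+0/XXO/OOX/...*, (2,0):-1/XXO/O.X/O.., (2,1):+0/XXO/O.X/.O., (2,2):+0/XXO/O.X/..O
[XXO/OOX/...] X move#3: (2,0):+0/XXO/OOX/X..*, (2,1):-1/XXO/OOX/.X., (2,2):-1/XXO/OOX/..X
[XXO/OOX/X..] O move#4: (2,1):+0/XXO/OOX/XO.*, (2,2):+0/XXO/OOX/X.O
[XXO/OOX/XO.] X move#5: (2,2):+0/XXO/OOX/XOX*
[XXO/OOX/XOX] end (terminal +0, O#6); searched X.O/O.X/... to 5

X winning at [X.O/O.X/...]: False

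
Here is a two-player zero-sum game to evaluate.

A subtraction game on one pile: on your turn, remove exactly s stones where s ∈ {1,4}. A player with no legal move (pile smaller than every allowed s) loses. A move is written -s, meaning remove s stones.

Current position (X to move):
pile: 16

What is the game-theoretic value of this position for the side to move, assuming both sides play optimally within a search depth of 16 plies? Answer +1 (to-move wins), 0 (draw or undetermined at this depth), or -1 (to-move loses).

ply 1, X at 16 | -1=+1→15*; -4=+1→12
ply 2, O at 15 | -1=-1→14*; -4=-1→11
ply 3, X at 14 | -1=-1→13; -4=+1→10*
ply 4, O at 10 | -1=-1→9*; -4=-1→6
ply 5, X at 9 | -1=-1→8; -4=+1→5*
ply 6, O at 5 | -1=-1→4*; -4=-1→1
ply 7, X at 4 | -1=-1→3; -4=+1→0*
ply 8: 0 is terminal -1 (O); from 16 depth 16

value(16, X) = +1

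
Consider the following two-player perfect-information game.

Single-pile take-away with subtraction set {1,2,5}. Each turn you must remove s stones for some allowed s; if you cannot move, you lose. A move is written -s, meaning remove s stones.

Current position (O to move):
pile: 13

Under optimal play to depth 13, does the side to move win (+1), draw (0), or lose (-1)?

ply 1, O at 13 | -1=+1→12*; -2=-1→11; -5=-1→8
ply 2, X at 12 | -1=-1→11*; -2=-1→10; -5=-1→7
ply 3, O at 11 | -1=-1→10; -2=+1→9*; -5=+1→6
ply 4, X at 9 | -1=-1→8*; -2=-1→7; -5=-1→4
ply 5, O at 8 | -1=-1→7; -2=+1→6*; -5=+1→3
ply 6, X at 6 | -1=-1→5*; -2=-1→4; -5=-1→1
ply 7, O at 5 | -1=-1→4; -2=+1→3*; -5=+1→0
ply 8, X at 3 | -1=-1→2*; -2=-1→1
ply 9, O at 2 | -1=-1→1; -2=+1→0*
ply 10: 0 is terminal -1 (X); from 13 depth 13

value(13, O) = +1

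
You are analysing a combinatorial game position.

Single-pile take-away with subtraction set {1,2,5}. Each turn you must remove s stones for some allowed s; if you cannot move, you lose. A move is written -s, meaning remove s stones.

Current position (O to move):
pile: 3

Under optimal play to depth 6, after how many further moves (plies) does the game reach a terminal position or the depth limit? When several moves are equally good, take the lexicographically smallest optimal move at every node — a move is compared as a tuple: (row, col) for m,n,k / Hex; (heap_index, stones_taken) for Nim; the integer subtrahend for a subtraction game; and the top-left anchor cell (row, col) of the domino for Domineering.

PV length from [3]: 2 plies

ply 1, O at 3 | -1=-1→2*; -2=-1→1
ply 2, X at 2 | -1=-1→1; -2=+1→0*
ply 3: 0 is terminal -1 (O); from 3 depth 6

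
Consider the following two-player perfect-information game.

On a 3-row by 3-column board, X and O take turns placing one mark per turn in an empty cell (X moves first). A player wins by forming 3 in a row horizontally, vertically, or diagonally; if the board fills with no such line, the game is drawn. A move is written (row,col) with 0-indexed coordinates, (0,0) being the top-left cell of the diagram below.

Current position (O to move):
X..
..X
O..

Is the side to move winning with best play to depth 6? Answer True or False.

O winning at [X../..X/O..]: False

ply 1, O at X../..X/O.. | (0,1)=-1→XO./..X/O..; (0,2)=-1→X.O/..X/O..; (1,0)=-1→X../O.X/O..; (1,1)=-1→X../.OX/O..; (2,1)=-1→X../..X/OO.; (2,2)=+0→X../..X/O.O*
ply 2, X at X../..X/O.O | (0,1)=-1→XX./..X/O.O; (0,2)=-1→X.X/..X/O.O; (1,0)=-1→X../X.X/O.O; (1,1)=-1→X../.XX/O.O; (2,1)=+0→X../..X/OXO*
ply 3, O at X../..X/OXO | (0,1)=+0→XO./..X/OXO*; (0,2)=-1→X.O/..X/OXO; (1,0)=-1→X../O.X/OXO; (1,1)=+0→X../.OX/OXO
ply 4, X at XO./..X/OXO | (0,2)=+0→XOX/..X/OXO*; (1,0)=+0→XO./X.X/OXO; (1,1)=+0→XO./.XX/OXO
ply 5, O at XOX/..X/OXO | (1,0)=+0→XOX/O.X/OXO*; (1,1)=+0→XOX/.OX/OXO
ply 6, X at XOX/O.X/OXO | (1,1)=+0→XOX/OXX/OXO*
ply 7: XOX/OXX/OXO is terminal +0 (O); from X../..X/O.. depth 6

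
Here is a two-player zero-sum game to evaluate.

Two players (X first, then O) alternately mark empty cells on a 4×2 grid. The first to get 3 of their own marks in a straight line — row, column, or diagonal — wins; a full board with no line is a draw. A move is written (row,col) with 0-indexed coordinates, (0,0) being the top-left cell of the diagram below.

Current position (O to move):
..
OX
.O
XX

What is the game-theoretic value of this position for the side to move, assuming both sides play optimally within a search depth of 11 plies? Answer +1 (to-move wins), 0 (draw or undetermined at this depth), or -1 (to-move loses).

ply 1, O at ../OX/.O/XX | (0,0)=+0→O./OX/.O/XX*; (0,1)=+0→.O/OX/.O/XX; (2,0)=+0→../OX/OO/XX
ply 2, X at O./OX/.O/XX | (0,1)=-1→OX/OX/.O/XX; (2,0)=+0→O./OX/XO/XX*
ply 3, O at O./OX/XO/XX | (0,1)=+0→OO/OX/XO/XX*
ply 4: OO/OX/XO/XX is terminal +0 (X); from ../OX/.O/XX depth 11

value(../OX/.O/XX, O) = 0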